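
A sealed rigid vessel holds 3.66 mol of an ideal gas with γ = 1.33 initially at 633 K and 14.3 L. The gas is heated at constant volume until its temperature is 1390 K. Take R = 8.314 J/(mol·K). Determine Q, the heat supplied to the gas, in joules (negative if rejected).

P₁ = nRT₁/V₁ = 3.66×8.314×633/14.3 = 1350 kPa.
Isochoric: V stays 14.3 L; P/T = const ⇒ T₂ = 1390 K, P₂ = 2960 kPa.
W = 0 (no volume change).
ΔU = nCvΔT = 3.66×25.2×(1390−633) = 69800 J.
Q = ΔU = 69800 J.

69800 J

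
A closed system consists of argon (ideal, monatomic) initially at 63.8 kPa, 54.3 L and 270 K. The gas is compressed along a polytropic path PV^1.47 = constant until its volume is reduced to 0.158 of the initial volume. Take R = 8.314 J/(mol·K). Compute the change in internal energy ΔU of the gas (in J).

n = P₁V₁/(RT₁) = 63.8×54.3/(8.314×270) = 1.54 mol.
Polytropic n=1.47: T₂ = T₁(V₁/V₂)^(n−1) = 270×(6.33)^0.47 = 643 K; P₂ = P₁(V₁/V₂)^n = 961 kPa.
For an ideal gas ΔU = nCvΔT with Cv = (3/2)R = 12.5 J/(mol·K).
ΔU = 1.54×12.5×(643−270) = 7170 J.

7170 J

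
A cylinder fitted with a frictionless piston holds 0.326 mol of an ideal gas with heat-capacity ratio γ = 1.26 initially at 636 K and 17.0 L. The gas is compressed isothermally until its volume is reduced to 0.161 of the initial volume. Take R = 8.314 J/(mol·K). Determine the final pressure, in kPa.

630 kPa

P₁ = nRT₁/V₁ = 0.326×8.314×636/17.0 = 101 kPa.
Isothermal: T stays 636 K; PV = const ⇒ V₂ = 2.74 L, P₂ = 630 kPa.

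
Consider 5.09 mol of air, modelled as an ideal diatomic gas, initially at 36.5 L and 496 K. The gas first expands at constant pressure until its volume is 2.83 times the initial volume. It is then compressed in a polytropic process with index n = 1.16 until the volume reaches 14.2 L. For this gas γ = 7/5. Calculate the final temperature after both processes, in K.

1930 K

P₁ = nRT₁/V₁ = 5.09×8.314×496/36.5 = 575 kPa.
Step 1 — Isobaric: P stays 575 kPa; V/T = const ⇒ T₂ = 1400 K, V₂ = 103 L.
W = PΔV = 575×(103−36.5) kPa·L = 38400 J.
ΔU = nCvΔT = 5.09×20.8×(1400−496) = 96000 J.
Q = ΔU + W = nCpΔT = 134000 J.
State after step 1: P = 575 kPa, V = 103 L, T = 1400 K.
Step 2 — Polytropic n=1.16: T₂ = T₁(V₁/V₂)^(n−1) = 1400×(7.27)^0.16 = 1930 K; P₂ = P₁(V₁/V₂)^n = 5750 kPa.
W = (P₁V₁−P₂V₂)/(n−1) = (575×103−5750×14.2)/0.16 = -139000 J.
ΔU = nCvΔT = 5.09×20.8×(1930−1400) = 55500 J.
Q = ΔU + W = -83200 J.
Net over both steps: W = -100000 J, Q = 51200 J, ΔU = 152000 J.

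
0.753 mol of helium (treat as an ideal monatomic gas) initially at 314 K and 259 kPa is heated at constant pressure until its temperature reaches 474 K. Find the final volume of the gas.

11.5 L

V₁ = nRT₁/P₁ = 0.753×8.314×314/259 = 7.59 L.
Isobaric: P stays 259 kPa; V/T = const ⇒ T₂ = 474 K, V₂ = 11.5 L.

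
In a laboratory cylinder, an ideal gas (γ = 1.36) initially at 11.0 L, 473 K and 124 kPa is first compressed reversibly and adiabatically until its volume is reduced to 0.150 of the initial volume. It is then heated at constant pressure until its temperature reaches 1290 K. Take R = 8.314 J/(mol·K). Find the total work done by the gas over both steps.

-2690 J

n = P₁V₁/(RT₁) = 124×11.0/(8.314×473) = 0.347 mol.
Step 1 — Adiabatic: TV^(γ−1) = const ⇒ T₂ = 473×(6.67)^0.360 = 936 K; PV^γ = const ⇒ P₂ = 1640 kPa.
ΔU = nCvΔT = 0.347×23.1×(936−473) = 3710 J.
Q = 0 for an adiabatic process, so W = −ΔU = -3710 J.
State after step 1: P = 1640 kPa, V = 1.65 L, T = 936 K.
Step 2 — Isobaric: P stays 1640 kPa; V/T = const ⇒ T₂ = 1290 K, V₂ = 2.27 L.
W = PΔV = 1640×(2.27−1.65) kPa·L = 1020 J.
ΔU = nCvΔT = 0.347×23.1×(1290−936) = 2830 J.
Q = ΔU + W = nCpΔT = 3850 J.
Net over both steps: W = -2690 J, Q = 3850 J, ΔU = 6540 J.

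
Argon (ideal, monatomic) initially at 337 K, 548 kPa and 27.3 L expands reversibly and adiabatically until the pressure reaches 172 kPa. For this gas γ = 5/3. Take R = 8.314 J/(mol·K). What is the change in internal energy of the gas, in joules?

n = P₁V₁/(RT₁) = 548×27.3/(8.314×337) = 5.34 mol.
Adiabatic: T₂/T₁ = (P₂/P₁)^((γ−1)/γ) ⇒ T₂ = 337×(0.314)^0.400 = 212 K; V₂ = 54.7 L.
For an ideal gas ΔU = nCvΔT with Cv = (3/2)R = 12.5 J/(mol·K).
ΔU = 5.34×12.5×(212−337) = -8320 J.

-8320 J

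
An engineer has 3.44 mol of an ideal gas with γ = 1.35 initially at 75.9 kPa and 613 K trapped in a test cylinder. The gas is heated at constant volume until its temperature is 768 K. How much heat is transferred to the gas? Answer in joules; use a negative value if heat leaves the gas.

12700 J

V₁ = nRT₁/P₁ = 3.44×8.314×613/75.9 = 231 L.
Isochoric: V stays 231 L; P/T = const ⇒ T₂ = 768 K, P₂ = 95.1 kPa.
W = 0 (no volume change).
ΔU = nCvΔT = 3.44×23.8×(768−613) = 12700 J.
Q = ΔU = 12700 J.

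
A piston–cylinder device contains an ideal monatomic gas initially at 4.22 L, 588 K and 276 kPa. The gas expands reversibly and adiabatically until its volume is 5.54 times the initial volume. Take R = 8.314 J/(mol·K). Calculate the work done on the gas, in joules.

-1190 J

n = P₁V₁/(RT₁) = 276×4.22/(8.314×588) = 0.238 mol.
Adiabatic: TV^(γ−1) = const ⇒ T₂ = 588×(0.181)^0.667 = 188 K; PV^γ = const ⇒ P₂ = 15.9 kPa.
ΔU = nCvΔT = 0.238×12.5×(188−588) = -1190 J.
Q = 0 for an adiabatic process, so W = −ΔU = 1190 J.
Work done on the gas = −W_by = -1190 J.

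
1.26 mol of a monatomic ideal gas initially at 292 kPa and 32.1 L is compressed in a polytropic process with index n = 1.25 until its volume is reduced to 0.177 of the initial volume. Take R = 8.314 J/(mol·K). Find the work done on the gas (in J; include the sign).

20300 J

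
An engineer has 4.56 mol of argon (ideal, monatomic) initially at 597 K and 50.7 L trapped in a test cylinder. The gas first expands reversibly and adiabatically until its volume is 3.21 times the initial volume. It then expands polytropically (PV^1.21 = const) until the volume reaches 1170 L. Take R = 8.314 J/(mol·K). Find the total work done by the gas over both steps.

P₁ = nRT₁/V₁ = 4.56×8.314×597/50.7 = 446 kPa.
Step 1 — Adiabatic: TV^(γ−1) = const ⇒ T₂ = 597×(0.312)^0.667 = 274 K; PV^γ = const ⇒ P₂ = 63.9 kPa.
ΔU = nCvΔT = 4.56×12.5×(274−597) = -18300 J.
Q = 0 for an adiabatic process, so W = −ΔU = 18300 J.
State after step 1: P = 63.9 kPa, V = 163 L, T = 274 K.
Step 2 — Polytropic n=1.21: T₂ = T₁(V₁/V₂)^(n−1) = 274×(0.139)^0.21 = 181 K; P₂ = P₁(V₁/V₂)^n = 5.87 kPa.
W = (P₁V₁−P₂V₂)/(n−1) = (63.9×163−5.87×1170)/0.21 = 16800 J.
ΔU = nCvΔT = 4.56×12.5×(181−274) = -5290 J.
Q = ΔU + W = 11500 J.
Net over both steps: W = 35100 J, Q = 11500 J, ΔU = -23600 J.

35100 J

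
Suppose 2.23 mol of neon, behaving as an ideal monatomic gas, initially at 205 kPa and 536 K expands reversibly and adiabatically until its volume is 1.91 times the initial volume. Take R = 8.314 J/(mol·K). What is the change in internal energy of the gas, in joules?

-5220 J

V₁ = nRT₁/P₁ = 2.23×8.314×536/205 = 48.5 L.
Adiabatic: TV^(γ−1) = const ⇒ T₂ = 536×(0.524)^0.667 = 348 K; PV^γ = const ⇒ P₂ = 69.7 kPa.
For an ideal gas ΔU = nCvΔT with Cv = (3/2)R = 12.5 J/(mol·K).
ΔU = 2.23×12.5×(348−536) = -5220 J.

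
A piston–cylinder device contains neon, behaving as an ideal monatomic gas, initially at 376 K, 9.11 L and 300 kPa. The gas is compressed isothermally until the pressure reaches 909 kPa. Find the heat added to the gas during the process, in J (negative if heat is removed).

n = P₁V₁/(RT₁) = 300×9.11/(8.314×376) = 0.874 mol.
Isothermal: T stays 376 K; PV = const ⇒ V₂ = 3.01 L, P₂ = 909 kPa.
ΔU = 0 (ideal gas, T constant).
W = nRT ln(V₂/V₁) = 0.874×8.314×376×ln(0.330) = -3030 J.
Q = ΔU + W = -3030 J.

-3030 J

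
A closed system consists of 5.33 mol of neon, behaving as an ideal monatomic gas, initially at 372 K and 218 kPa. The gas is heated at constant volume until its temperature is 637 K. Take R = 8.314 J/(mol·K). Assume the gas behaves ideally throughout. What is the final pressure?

373 kPa

V₁ = nRT₁/P₁ = 5.33×8.314×372/218 = 75.6 L.
Isochoric: V stays 75.6 L; P/T = const ⇒ T₂ = 637 K, P₂ = 373 kPa.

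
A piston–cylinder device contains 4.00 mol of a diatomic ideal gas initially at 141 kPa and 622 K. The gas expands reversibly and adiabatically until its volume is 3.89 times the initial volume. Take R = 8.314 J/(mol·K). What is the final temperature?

361 K

V₁ = nRT₁/P₁ = 4.00×8.314×622/141 = 147 L.
Adiabatic: TV^(γ−1) = const ⇒ T₂ = 622×(0.257)^0.400 = 361 K; PV^γ = const ⇒ P₂ = 21.1 kPa.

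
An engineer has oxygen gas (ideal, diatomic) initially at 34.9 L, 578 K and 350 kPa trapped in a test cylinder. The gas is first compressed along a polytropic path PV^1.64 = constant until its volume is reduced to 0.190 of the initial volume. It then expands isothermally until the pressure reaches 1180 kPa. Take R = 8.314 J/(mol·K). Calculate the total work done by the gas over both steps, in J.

n = P₁V₁/(RT₁) = 350×34.9/(8.314×578) = 2.54 mol.
Step 1 — Polytropic n=1.64: T₂ = T₁(V₁/V₂)^(n−1) = 578×(5.26)^0.64 = 1670 K; P₂ = P₁(V₁/V₂)^n = 5330 kPa.
W = (P₁V₁−P₂V₂)/(n−1) = (350×34.9−5330×6.63)/0.64 = -36200 J.
ΔU = nCvΔT = 2.54×20.8×(1670−578) = 57900 J.
Q = ΔU + W = 21700 J.
State after step 1: P = 5330 kPa, V = 6.63 L, T = 1670 K.
Step 2 — Isothermal: T stays 1670 K; PV = const ⇒ V₂ = 30.0 L, P₂ = 1180 kPa.
ΔU = 0 (ideal gas, T constant).
W = nRT ln(V₂/V₁) = 2.54×8.314×1670×ln(4.52) = 53300 J.
Q = ΔU + W = 53300 J.
Net over both steps: W = 17200 J, Q = 75000 J, ΔU = 57900 J.

17200 J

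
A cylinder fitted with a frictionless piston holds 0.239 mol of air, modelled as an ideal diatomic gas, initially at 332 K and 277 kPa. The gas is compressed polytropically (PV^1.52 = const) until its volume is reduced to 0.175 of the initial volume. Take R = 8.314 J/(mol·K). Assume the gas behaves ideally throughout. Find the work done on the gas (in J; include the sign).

1870 J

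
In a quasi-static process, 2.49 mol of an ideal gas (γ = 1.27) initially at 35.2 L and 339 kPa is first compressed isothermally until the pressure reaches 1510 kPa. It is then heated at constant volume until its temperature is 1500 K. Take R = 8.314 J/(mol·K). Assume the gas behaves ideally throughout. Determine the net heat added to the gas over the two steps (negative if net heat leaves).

53000 J

T₁ = P₁V₁/(nR) = 339×35.2/(2.49×8.314) = 576 K.
Step 1 — Isothermal: T stays 576 K; PV = const ⇒ V₂ = 7.90 L, P₂ = 1510 kPa.
ΔU = 0 (ideal gas, T constant).
W = nRT ln(V₂/V₁) = 2.49×8.314×576×ln(0.225) = -17800 J.
Q = ΔU + W = -17800 J.
State after step 1: P = 1510 kPa, V = 7.90 L, T = 576 K.
Step 2 — Isochoric: V stays 7.90 L; P/T = const ⇒ T₂ = 1500 K, P₂ = 3930 kPa.
W = 0 (no volume change).
ΔU = nCvΔT = 2.49×30.8×(1500−576) = 70800 J.
Q = ΔU = 70800 J.
Net over both steps: W = -17800 J, Q = 53000 J, ΔU = 70800 J.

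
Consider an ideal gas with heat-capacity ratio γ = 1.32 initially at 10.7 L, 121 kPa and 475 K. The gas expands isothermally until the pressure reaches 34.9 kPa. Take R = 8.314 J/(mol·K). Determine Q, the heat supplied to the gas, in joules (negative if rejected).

n = P₁V₁/(RT₁) = 121×10.7/(8.314×475) = 0.328 mol.
Isothermal: T stays 475 K; PV = const ⇒ V₂ = 37.1 L, P₂ = 34.9 kPa.
ΔU = 0 (ideal gas, T constant).
W = nRT ln(V₂/V₁) = 0.328×8.314×475×ln(3.47) = 1610 J.
Q = ΔU + W = 1610 J.

1610 J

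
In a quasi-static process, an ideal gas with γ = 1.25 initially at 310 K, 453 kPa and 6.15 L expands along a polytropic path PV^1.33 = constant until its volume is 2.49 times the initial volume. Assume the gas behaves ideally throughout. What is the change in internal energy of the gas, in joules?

-2900 J

n = P₁V₁/(RT₁) = 453×6.15/(8.314×310) = 1.08 mol.
Polytropic n=1.33: T₂ = T₁(V₁/V₂)^(n−1) = 310×(0.402)^0.33 = 229 K; P₂ = P₁(V₁/V₂)^n = 135 kPa.
For an ideal gas ΔU = nCvΔT with Cv = R/(γ−1) = 33.3 J/(mol·K).
ΔU = 1.08×33.3×(229−310) = -2900 J.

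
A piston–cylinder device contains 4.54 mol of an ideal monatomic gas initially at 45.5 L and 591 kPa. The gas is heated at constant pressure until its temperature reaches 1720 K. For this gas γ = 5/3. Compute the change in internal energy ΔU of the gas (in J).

57000 J

T₁ = P₁V₁/(nR) = 591×45.5/(4.54×8.314) = 712 K.
Isobaric: P stays 591 kPa; V/T = const ⇒ T₂ = 1720 K, V₂ = 110 L.
For an ideal gas ΔU = nCvΔT with Cv = (3/2)R = 12.5 J/(mol·K).
ΔU = 4.54×12.5×(1720−712) = 57000 J.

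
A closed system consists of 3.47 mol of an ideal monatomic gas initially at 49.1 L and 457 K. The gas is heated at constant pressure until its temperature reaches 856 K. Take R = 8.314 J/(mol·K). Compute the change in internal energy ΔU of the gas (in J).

17300 J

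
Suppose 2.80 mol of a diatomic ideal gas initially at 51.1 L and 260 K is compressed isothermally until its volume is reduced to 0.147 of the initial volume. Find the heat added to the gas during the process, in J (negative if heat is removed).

-11600 J

P₁ = nRT₁/V₁ = 2.80×8.314×260/51.1 = 118 kPa.
Isothermal: T stays 260 K; PV = const ⇒ V₂ = 7.51 L, P₂ = 806 kPa.
ΔU = 0 (ideal gas, T constant).
W = nRT ln(V₂/V₁) = 2.80×8.314×260×ln(0.147) = -11600 J.
Q = ΔU + W = -11600 J.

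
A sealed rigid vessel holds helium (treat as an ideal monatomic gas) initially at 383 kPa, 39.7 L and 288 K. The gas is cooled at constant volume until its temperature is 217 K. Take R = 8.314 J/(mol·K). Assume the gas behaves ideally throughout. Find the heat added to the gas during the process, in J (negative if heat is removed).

n = P₁V₁/(RT₁) = 383×39.7/(8.314×288) = 6.35 mol.
Isochoric: V stays 39.7 L; P/T = const ⇒ T₂ = 217 K, P₂ = 289 kPa.
W = 0 (no volume change).
ΔU = nCvΔT = 6.35×12.5×(217−288) = -5620 J.
Q = ΔU = -5620 J.

-5620 J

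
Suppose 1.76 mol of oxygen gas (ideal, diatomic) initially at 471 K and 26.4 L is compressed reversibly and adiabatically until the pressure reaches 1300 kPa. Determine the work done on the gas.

P₁ = nRT₁/V₁ = 1.76×8.314×471/26.4 = 261 kPa.
Adiabatic: T₂/T₁ = (P₂/P₁)^((γ−1)/γ) ⇒ T₂ = 471×(4.98)^0.286 = 745 K; V₂ = 8.39 L.
ΔU = nCvΔT = 1.76×20.8×(745−471) = 10000 J.
Q = 0 for an adiabatic process, so W = −ΔU = -10000 J.
Work done on the gas = −W_by = 10000 J.

10000 J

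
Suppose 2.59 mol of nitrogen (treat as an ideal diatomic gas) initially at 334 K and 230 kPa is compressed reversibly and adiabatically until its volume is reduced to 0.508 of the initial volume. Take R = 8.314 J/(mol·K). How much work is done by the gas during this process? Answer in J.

V₁ = nRT₁/P₁ = 2.59×8.314×334/230 = 31.3 L.
Adiabatic: TV^(γ−1) = const ⇒ T₂ = 334×(1.97)^0.400 = 438 K; PV^γ = const ⇒ P₂ = 594 kPa.
ΔU = nCvΔT = 2.59×20.8×(438−334) = 5590 J.
Q = 0 for an adiabatic process, so W = −ΔU = -5590 J.

-5590 J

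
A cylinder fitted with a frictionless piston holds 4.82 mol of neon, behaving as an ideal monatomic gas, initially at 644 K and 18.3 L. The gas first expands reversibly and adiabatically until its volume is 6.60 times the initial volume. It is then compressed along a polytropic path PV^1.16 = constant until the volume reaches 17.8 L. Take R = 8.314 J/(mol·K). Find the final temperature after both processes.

P₁ = nRT₁/V₁ = 4.82×8.314×644/18.3 = 1410 kPa.
Step 1 — Adiabatic: TV^(γ−1) = const ⇒ T₂ = 644×(0.152)^0.667 = 183 K; PV^γ = const ⇒ P₂ = 60.7 kPa.
ΔU = nCvΔT = 4.82×12.5×(183−644) = -27700 J.
Q = 0 for an adiabatic process, so W = −ΔU = 27700 J.
State after step 1: P = 60.7 kPa, V = 121 L, T = 183 K.
Step 2 — Polytropic n=1.16: T₂ = T₁(V₁/V₂)^(n−1) = 183×(6.79)^0.16 = 249 K; P₂ = P₁(V₁/V₂)^n = 560 kPa.
W = (P₁V₁−P₂V₂)/(n−1) = (60.7×121−560×17.8)/0.16 = -16400 J.
ΔU = nCvΔT = 4.82×12.5×(249−183) = 3940 J.
Q = ΔU + W = -12500 J.
Net over both steps: W = 11300 J, Q = -12500 J, ΔU = -23800 J.

249 K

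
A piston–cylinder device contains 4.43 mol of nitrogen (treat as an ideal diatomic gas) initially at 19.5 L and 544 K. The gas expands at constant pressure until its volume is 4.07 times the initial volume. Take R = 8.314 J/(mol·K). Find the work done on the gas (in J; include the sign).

P₁ = nRT₁/V₁ = 4.43×8.314×544/19.5 = 1030 kPa.
Isobaric: P stays 1030 kPa; V/T = const ⇒ T₂ = 2210 K, V₂ = 79.4 L.
W = PΔV = 1030×(79.4−19.5) kPa·L = 61500 J.
Work done on the gas = −W_by = -61500 J.

-61500 J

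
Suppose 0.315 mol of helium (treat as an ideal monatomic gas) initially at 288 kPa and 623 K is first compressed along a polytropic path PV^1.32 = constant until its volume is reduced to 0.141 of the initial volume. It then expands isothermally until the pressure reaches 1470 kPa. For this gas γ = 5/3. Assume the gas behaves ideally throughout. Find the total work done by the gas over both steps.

-1530 J

V₁ = nRT₁/P₁ = 0.315×8.314×623/288 = 5.67 L.
Step 1 — Polytropic n=1.32: T₂ = T₁(V₁/V₂)^(n−1) = 623×(7.09)^0.32 = 1170 K; P₂ = P₁(V₁/V₂)^n = 3820 kPa.
W = (P₁V₁−P₂V₂)/(n−1) = (288×5.67−3820×0.799)/0.32 = -4440 J.
ΔU = nCvΔT = 0.315×12.5×(1170−623) = 2130 J.
Q = ΔU + W = -2310 J.
State after step 1: P = 3820 kPa, V = 0.799 L, T = 1170 K.
Step 2 — Isothermal: T stays 1170 K; PV = const ⇒ V₂ = 2.08 L, P₂ = 1470 kPa.
ΔU = 0 (ideal gas, T constant).
W = nRT ln(V₂/V₁) = 0.315×8.314×1170×ln(2.60) = 2920 J.
Q = ΔU + W = 2920 J.
Net over both steps: W = -1530 J, Q = 608 J, ΔU = 2130 J.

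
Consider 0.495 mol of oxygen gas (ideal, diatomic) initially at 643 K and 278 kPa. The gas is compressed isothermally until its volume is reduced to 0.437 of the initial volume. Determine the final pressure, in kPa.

636 kPa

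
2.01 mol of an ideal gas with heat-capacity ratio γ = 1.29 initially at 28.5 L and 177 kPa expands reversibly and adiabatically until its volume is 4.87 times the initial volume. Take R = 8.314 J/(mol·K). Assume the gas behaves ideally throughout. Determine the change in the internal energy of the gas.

-6400 J

T₁ = P₁V₁/(nR) = 177×28.5/(2.01×8.314) = 302 K.
Adiabatic: TV^(γ−1) = const ⇒ T₂ = 302×(0.205)^0.290 = 191 K; PV^γ = const ⇒ P₂ = 23.0 kPa.
For an ideal gas ΔU = nCvΔT with Cv = R/(γ−1) = 28.7 J/(mol·K).
ΔU = 2.01×28.7×(191−302) = -6400 J.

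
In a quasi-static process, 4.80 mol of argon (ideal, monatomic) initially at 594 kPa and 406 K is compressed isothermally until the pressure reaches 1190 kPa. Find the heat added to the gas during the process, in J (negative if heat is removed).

-11300 J

V₁ = nRT₁/P₁ = 4.80×8.314×406/594 = 27.3 L.
Isothermal: T stays 406 K; PV = const ⇒ V₂ = 13.6 L, P₂ = 1190 kPa.
ΔU = 0 (ideal gas, T constant).
W = nRT ln(V₂/V₁) = 4.80×8.314×406×ln(0.499) = -11300 J.
Q = ΔU + W = -11300 J.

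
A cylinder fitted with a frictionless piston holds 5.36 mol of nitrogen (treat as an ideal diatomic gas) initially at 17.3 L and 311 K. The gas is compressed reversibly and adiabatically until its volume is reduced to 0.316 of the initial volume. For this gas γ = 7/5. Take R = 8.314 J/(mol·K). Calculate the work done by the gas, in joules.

-20300 J

P₁ = nRT₁/V₁ = 5.36×8.314×311/17.3 = 801 kPa.
Adiabatic: TV^(γ−1) = const ⇒ T₂ = 311×(3.16)^0.400 = 493 K; PV^γ = const ⇒ P₂ = 4020 kPa.
ΔU = nCvΔT = 5.36×20.8×(493−311) = 20300 J.
Q = 0 for an adiabatic process, so W = −ΔU = -20300 J.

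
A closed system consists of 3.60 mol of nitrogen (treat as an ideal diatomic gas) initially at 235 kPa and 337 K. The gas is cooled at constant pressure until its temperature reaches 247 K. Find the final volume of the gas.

31.5 L

V₁ = nRT₁/P₁ = 3.60×8.314×337/235 = 42.9 L.
Isobaric: P stays 235 kPa; V/T = const ⇒ T₂ = 247 K, V₂ = 31.5 L.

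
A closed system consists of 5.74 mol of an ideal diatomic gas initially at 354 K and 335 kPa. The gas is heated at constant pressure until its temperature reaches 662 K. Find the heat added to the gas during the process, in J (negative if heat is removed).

51400 J

V₁ = nRT₁/P₁ = 5.74×8.314×354/335 = 50.4 L.
Isobaric: P stays 335 kPa; V/T = const ⇒ T₂ = 662 K, V₂ = 94.3 L.
W = PΔV = 335×(94.3−50.4) kPa·L = 14700 J.
ΔU = nCvΔT = 5.74×20.8×(662−354) = 36700 J.
Q = ΔU + W = nCpΔT = 51400 J.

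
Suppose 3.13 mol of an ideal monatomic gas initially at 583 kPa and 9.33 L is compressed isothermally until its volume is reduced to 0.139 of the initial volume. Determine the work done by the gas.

-10700 J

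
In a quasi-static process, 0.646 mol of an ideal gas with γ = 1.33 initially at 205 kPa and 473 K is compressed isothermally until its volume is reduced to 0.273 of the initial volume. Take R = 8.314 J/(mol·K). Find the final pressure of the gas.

V₁ = nRT₁/P₁ = 0.646×8.314×473/205 = 12.4 L.
Isothermal: T stays 473 K; PV = const ⇒ V₂ = 3.38 L, P₂ = 751 kPa.

751 kPa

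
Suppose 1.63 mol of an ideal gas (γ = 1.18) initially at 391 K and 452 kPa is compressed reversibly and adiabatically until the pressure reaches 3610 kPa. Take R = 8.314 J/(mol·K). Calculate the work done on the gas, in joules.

V₁ = nRT₁/P₁ = 1.63×8.314×391/452 = 11.7 L.
Adiabatic: T₂/T₁ = (P₂/P₁)^((γ−1)/γ) ⇒ T₂ = 391×(7.99)^0.153 = 537 K; V₂ = 2.02 L.
ΔU = nCvΔT = 1.63×46.2×(537−391) = 11000 J.
Q = 0 for an adiabatic process, so W = −ΔU = -11000 J.
Work done on the gas = −W_by = 11000 J.

11000 J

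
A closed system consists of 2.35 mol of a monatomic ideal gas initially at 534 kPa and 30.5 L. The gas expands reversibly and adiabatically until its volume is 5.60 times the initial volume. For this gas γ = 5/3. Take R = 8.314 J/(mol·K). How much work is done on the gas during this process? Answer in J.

T₁ = P₁V₁/(nR) = 534×30.5/(2.35×8.314) = 834 K.
Adiabatic: TV^(γ−1) = const ⇒ T₂ = 834×(0.179)^0.667 = 264 K; PV^γ = const ⇒ P₂ = 30.2 kPa.
ΔU = nCvΔT = 2.35×12.5×(264−834) = -16700 J.
Q = 0 for an adiabatic process, so W = −ΔU = 16700 J.
Work done on the gas = −W_by = -16700 J.

-16700 J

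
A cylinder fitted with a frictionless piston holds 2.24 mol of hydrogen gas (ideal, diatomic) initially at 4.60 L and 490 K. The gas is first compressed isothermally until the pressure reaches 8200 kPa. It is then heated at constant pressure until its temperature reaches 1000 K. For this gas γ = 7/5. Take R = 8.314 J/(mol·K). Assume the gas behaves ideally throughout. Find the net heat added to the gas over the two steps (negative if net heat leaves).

P₁ = nRT₁/V₁ = 2.24×8.314×490/4.60 = 1980 kPa.
Step 1 — Isothermal: T stays 490 K; PV = const ⇒ V₂ = 1.11 L, P₂ = 8200 kPa.
ΔU = 0 (ideal gas, T constant).
W = nRT ln(V₂/V₁) = 2.24×8.314×490×ln(0.242) = -13000 J.
Q = ΔU + W = -13000 J.
State after step 1: P = 8200 kPa, V = 1.11 L, T = 490 K.
Step 2 — Isobaric: P stays 8200 kPa; V/T = const ⇒ T₂ = 1000 K, V₂ = 2.27 L.
W = PΔV = 8200×(2.27−1.11) kPa·L = 9500 J.
ΔU = nCvΔT = 2.24×20.8×(1000−490) = 23700 J.
Q = ΔU + W = nCpΔT = 33200 J.
Net over both steps: W = -3450 J, Q = 20300 J, ΔU = 23700 J.

20300 J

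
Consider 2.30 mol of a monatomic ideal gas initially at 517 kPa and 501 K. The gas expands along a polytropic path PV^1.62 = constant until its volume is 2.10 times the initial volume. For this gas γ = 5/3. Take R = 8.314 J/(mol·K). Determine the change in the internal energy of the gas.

V₁ = nRT₁/P₁ = 2.30×8.314×501/517 = 18.5 L.
Polytropic n=1.62: T₂ = T₁(V₁/V₂)^(n−1) = 501×(0.476)^0.62 = 316 K; P₂ = P₁(V₁/V₂)^n = 155 kPa.
For an ideal gas ΔU = nCvΔT with Cv = (3/2)R = 12.5 J/(mol·K).
ΔU = 2.30×12.5×(316−501) = -5300 J.

-5300 J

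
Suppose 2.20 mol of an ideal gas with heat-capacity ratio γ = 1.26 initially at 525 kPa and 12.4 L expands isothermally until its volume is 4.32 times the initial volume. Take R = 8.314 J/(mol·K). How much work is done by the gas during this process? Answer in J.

9530 J

T₁ = P₁V₁/(nR) = 525×12.4/(2.20×8.314) = 356 K.
Isothermal: T stays 356 K; PV = const ⇒ V₂ = 53.6 L, P₂ = 122 kPa.
W = nRT ln(V₂/V₁) = 2.20×8.314×356×ln(4.32) = 9530 J.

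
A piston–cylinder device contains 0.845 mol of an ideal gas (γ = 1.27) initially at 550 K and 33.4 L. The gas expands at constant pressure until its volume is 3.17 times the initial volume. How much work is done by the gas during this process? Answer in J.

P₁ = nRT₁/V₁ = 0.845×8.314×550/33.4 = 116 kPa.
Isobaric: P stays 116 kPa; V/T = const ⇒ T₂ = 1740 K, V₂ = 106 L.
W = PΔV = 116×(106−33.4) kPa·L = 8380 J.

8380 J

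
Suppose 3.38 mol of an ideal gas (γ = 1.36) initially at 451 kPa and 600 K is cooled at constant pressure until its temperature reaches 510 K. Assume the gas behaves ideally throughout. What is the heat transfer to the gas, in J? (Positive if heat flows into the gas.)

-9550 J

V₁ = nRT₁/P₁ = 3.38×8.314×600/451 = 37.4 L.
Isobaric: P stays 451 kPa; V/T = const ⇒ T₂ = 510 K, V₂ = 31.8 L.
W = PΔV = 451×(31.8−37.4) kPa·L = -2530 J.
ΔU = nCvΔT = 3.38×23.1×(510−600) = -7030 J.
Q = ΔU + W = nCpΔT = -9550 J.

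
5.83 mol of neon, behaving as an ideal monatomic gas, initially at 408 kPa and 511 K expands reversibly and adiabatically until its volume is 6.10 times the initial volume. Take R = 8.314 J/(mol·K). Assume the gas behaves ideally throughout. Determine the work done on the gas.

-26000 J

V₁ = nRT₁/P₁ = 5.83×8.314×511/408 = 60.7 L.
Adiabatic: TV^(γ−1) = const ⇒ T₂ = 511×(0.164)^0.667 = 153 K; PV^γ = const ⇒ P₂ = 20.0 kPa.
ΔU = nCvΔT = 5.83×12.5×(153−511) = -26000 J.
Q = 0 for an adiabatic process, so W = −ΔU = 26000 J.
Work done on the gas = −W_by = -26000 J.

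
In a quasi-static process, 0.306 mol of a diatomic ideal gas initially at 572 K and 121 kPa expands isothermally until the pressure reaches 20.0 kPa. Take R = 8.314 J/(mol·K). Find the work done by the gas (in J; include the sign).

2620 J

V₁ = nRT₁/P₁ = 0.306×8.314×572/121 = 12.0 L.
Isothermal: T stays 572 K; PV = const ⇒ V₂ = 72.8 L, P₂ = 20.0 kPa.
W = nRT ln(V₂/V₁) = 0.306×8.314×572×ln(6.05) = 2620 J.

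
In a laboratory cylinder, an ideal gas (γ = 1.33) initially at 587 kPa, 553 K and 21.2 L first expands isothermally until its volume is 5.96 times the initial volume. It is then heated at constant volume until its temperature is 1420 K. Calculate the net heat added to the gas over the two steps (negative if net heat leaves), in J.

n = P₁V₁/(RT₁) = 587×21.2/(8.314×553) = 2.71 mol.
Step 1 — Isothermal: T stays 553 K; PV = const ⇒ V₂ = 126 L, P₂ = 98.5 kPa.
ΔU = 0 (ideal gas, T constant).
W = nRT ln(V₂/V₁) = 2.71×8.314×553×ln(5.96) = 22200 J.
Q = ΔU + W = 22200 J.
State after step 1: P = 98.5 kPa, V = 126 L, T = 553 K.
Step 2 — Isochoric: V stays 126 L; P/T = const ⇒ T₂ = 1420 K, P₂ = 253 kPa.
W = 0 (no volume change).
ΔU = nCvΔT = 2.71×25.2×(1420−553) = 59100 J.
Q = ΔU = 59100 J.
Net over both steps: W = 22200 J, Q = 81300 J, ΔU = 59100 J.

81300 J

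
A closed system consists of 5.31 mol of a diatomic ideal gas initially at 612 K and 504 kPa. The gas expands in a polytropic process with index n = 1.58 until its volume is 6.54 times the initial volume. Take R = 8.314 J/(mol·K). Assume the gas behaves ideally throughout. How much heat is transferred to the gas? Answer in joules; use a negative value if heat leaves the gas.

V₁ = nRT₁/P₁ = 5.31×8.314×612/504 = 53.6 L.
Polytropic n=1.58: T₂ = T₁(V₁/V₂)^(n−1) = 612×(0.153)^0.58 = 206 K; P₂ = P₁(V₁/V₂)^n = 25.9 kPa.
W = (P₁V₁−P₂V₂)/(n−1) = (504×53.6−25.9×351)/0.58 = 30900 J.
ΔU = nCvΔT = 5.31×20.8×(206−612) = -44800 J.
Q = ΔU + W = -13900 J.

-13900 J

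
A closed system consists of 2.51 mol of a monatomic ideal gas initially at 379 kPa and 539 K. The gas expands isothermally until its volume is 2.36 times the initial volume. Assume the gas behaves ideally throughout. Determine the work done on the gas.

-9660 J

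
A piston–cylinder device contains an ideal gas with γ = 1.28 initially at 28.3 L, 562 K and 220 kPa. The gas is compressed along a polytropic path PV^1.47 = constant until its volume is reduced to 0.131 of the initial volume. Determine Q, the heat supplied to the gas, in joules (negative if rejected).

14400 J

n = P₁V₁/(RT₁) = 220×28.3/(8.314×562) = 1.33 mol.
Polytropic n=1.47: T₂ = T₁(V₁/V₂)^(n−1) = 562×(7.63)^0.47 = 1460 K; P₂ = P₁(V₁/V₂)^n = 4370 kPa.
W = (P₁V₁−P₂V₂)/(n−1) = (220×28.3−4370×3.71)/0.47 = -21200 J.
ΔU = nCvΔT = 1.33×29.7×(1460−562) = 35600 J.
Q = ΔU + W = 14400 J.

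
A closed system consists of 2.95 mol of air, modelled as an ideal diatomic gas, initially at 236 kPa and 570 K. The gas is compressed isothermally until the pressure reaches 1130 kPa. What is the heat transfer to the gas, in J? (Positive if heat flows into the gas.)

-21900 J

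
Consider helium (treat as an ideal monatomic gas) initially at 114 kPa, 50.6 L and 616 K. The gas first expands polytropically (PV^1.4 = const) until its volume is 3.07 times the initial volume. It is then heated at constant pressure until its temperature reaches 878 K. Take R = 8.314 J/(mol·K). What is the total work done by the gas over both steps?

9750 J

n = P₁V₁/(RT₁) = 114×50.6/(8.314×616) = 1.13 mol.
Step 1 — Polytropic n=1.4: T₂ = T₁(V₁/V₂)^(n−1) = 616×(0.326)^0.40 = 393 K; P₂ = P₁(V₁/V₂)^n = 23.7 kPa.
W = (P₁V₁−P₂V₂)/(n−1) = (114×50.6−23.7×155)/0.40 = 5210 J.
ΔU = nCvΔT = 1.13×12.5×(393−616) = -3130 J.
Q = ΔU + W = 2090 J.
State after step 1: P = 23.7 kPa, V = 155 L, T = 393 K.
Step 2 — Isobaric: P stays 23.7 kPa; V/T = const ⇒ T₂ = 878 K, V₂ = 347 L.
W = PΔV = 23.7×(347−155) kPa·L = 4540 J.
ΔU = nCvΔT = 1.13×12.5×(878−393) = 6810 J.
Q = ΔU + W = nCpΔT = 11300 J.
Net over both steps: W = 9750 J, Q = 13400 J, ΔU = 3680 J.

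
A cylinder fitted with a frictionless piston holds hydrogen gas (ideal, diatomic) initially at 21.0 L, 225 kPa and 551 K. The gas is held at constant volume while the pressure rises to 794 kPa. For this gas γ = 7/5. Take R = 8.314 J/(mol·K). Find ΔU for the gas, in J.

n = P₁V₁/(RT₁) = 225×21.0/(8.314×551) = 1.03 mol.
Isochoric: V stays 21.0 L; P/T = const ⇒ T₂ = 1940 K, P₂ = 794 kPa.
For an ideal gas ΔU = nCvΔT with Cv = (5/2)R = 20.8 J/(mol·K).
ΔU = 1.03×20.8×(1940−551) = 29900 J.

29900 J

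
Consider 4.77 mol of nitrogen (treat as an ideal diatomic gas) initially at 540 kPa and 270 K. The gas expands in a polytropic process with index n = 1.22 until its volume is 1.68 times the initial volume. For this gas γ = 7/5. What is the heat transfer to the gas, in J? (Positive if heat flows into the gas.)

V₁ = nRT₁/P₁ = 4.77×8.314×270/540 = 19.8 L.
Polytropic n=1.22: T₂ = T₁(V₁/V₂)^(n−1) = 270×(0.595)^0.22 = 241 K; P₂ = P₁(V₁/V₂)^n = 287 kPa.
W = (P₁V₁−P₂V₂)/(n−1) = (540×19.8−287×33.3)/0.22 = 5250 J.
ΔU = nCvΔT = 4.77×20.8×(241−270) = -2890 J.
Q = ΔU + W = 2360 J.

2360 J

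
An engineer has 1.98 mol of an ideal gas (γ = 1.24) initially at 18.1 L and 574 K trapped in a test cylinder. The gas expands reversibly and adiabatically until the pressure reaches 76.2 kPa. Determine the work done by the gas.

P₁ = nRT₁/V₁ = 1.98×8.314×574/18.1 = 522 kPa.
Adiabatic: T₂/T₁ = (P₂/P₁)^((γ−1)/γ) ⇒ T₂ = 574×(0.146)^0.194 = 396 K; V₂ = 85.4 L.
ΔU = nCvΔT = 1.98×34.6×(396−574) = -12200 J.
Q = 0 for an adiabatic process, so W = −ΔU = 12200 J.

12200 J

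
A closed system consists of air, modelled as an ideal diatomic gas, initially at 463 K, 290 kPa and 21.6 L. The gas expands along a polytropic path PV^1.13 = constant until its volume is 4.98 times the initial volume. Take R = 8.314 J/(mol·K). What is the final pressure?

47.3 kPa

Polytropic n=1.13: T₂ = T₁(V₁/V₂)^(n−1) = 463×(0.201)^0.13 = 376 K; P₂ = P₁(V₁/V₂)^n = 47.3 kPa.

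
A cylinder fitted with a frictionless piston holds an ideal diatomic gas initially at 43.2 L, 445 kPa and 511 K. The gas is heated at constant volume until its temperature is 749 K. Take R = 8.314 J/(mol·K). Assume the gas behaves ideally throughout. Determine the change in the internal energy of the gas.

n = P₁V₁/(RT₁) = 445×43.2/(8.314×511) = 4.52 mol.
Isochoric: V stays 43.2 L; P/T = const ⇒ T₂ = 749 K, P₂ = 652 kPa.
For an ideal gas ΔU = nCvΔT with Cv = (5/2)R = 20.8 J/(mol·K).
ΔU = 4.52×20.8×(749−511) = 22400 J.

22400 J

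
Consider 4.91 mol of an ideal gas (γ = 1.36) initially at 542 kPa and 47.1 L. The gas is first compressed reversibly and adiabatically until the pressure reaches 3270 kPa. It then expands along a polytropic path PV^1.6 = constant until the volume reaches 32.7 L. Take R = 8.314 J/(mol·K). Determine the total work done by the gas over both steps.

T₁ = P₁V₁/(nR) = 542×47.1/(4.91×8.314) = 625 K.
Step 1 — Adiabatic: T₂/T₁ = (P₂/P₁)^((γ−1)/γ) ⇒ T₂ = 625×(6.03)^0.265 = 1010 K; V₂ = 12.6 L.
ΔU = nCvΔT = 4.91×23.1×(1010−625) = 43200 J.
Q = 0 for an adiabatic process, so W = −ΔU = -43200 J.
State after step 1: P = 3270 kPa, V = 12.6 L, T = 1010 K.
Step 2 — Polytropic n=1.6: T₂ = T₁(V₁/V₂)^(n−1) = 1010×(0.384)^0.60 = 567 K; P₂ = P₁(V₁/V₂)^n = 708 kPa.
W = (P₁V₁−P₂V₂)/(n−1) = (3270×12.6−708×32.7)/0.60 = 29900 J.
ΔU = nCvΔT = 4.91×23.1×(567−1010) = -49800 J.
Q = ΔU + W = -19900 J.
Net over both steps: W = -13300 J, Q = -19900 J, ΔU = -6630 J.

-13300 J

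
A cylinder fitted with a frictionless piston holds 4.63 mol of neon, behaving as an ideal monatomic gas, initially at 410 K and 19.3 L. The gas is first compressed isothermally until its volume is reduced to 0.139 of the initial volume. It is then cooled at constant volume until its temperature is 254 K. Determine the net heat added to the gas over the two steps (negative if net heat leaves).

-40200 J

P₁ = nRT₁/V₁ = 4.63×8.314×410/19.3 = 818 kPa.
Step 1 — Isothermal: T stays 410 K; PV = const ⇒ V₂ = 2.68 L, P₂ = 5880 kPa.
ΔU = 0 (ideal gas, T constant).
W = nRT ln(V₂/V₁) = 4.63×8.314×410×ln(0.139) = -31100 J.
Q = ΔU + W = -31100 J.
State after step 1: P = 5880 kPa, V = 2.68 L, T = 410 K.
Step 2 — Isochoric: V stays 2.68 L; P/T = const ⇒ T₂ = 254 K, P₂ = 3640 kPa.
W = 0 (no volume change).
ΔU = nCvΔT = 4.63×12.5×(254−410) = -9010 J.
Q = ΔU = -9010 J.
Net over both steps: W = -31100 J, Q = -40200 J, ΔU = -9010 J.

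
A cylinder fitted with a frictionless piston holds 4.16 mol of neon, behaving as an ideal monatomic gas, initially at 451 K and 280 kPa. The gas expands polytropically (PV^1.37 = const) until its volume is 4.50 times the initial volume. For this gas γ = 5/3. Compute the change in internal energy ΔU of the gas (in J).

V₁ = nRT₁/P₁ = 4.16×8.314×451/280 = 55.7 L.
Polytropic n=1.37: T₂ = T₁(V₁/V₂)^(n−1) = 451×(0.222)^0.37 = 259 K; P₂ = P₁(V₁/V₂)^n = 35.7 kPa.
For an ideal gas ΔU = nCvΔT with Cv = (3/2)R = 12.5 J/(mol·K).
ΔU = 4.16×12.5×(259−451) = -9990 J.

-9990 J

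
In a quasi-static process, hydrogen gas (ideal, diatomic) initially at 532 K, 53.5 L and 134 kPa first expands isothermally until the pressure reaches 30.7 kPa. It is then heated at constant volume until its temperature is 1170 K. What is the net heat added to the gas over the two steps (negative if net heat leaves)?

32100 J

n = P₁V₁/(RT₁) = 134×53.5/(8.314×532) = 1.62 mol.
Step 1 — Isothermal: T stays 532 K; PV = const ⇒ V₂ = 234 L, P₂ = 30.7 kPa.
ΔU = 0 (ideal gas, T constant).
W = nRT ln(V₂/V₁) = 1.62×8.314×532×ln(4.36) = 10600 J.
Q = ΔU + W = 10600 J.
State after step 1: P = 30.7 kPa, V = 234 L, T = 532 K.
Step 2 — Isochoric: V stays 234 L; P/T = const ⇒ T₂ = 1170 K, P₂ = 67.5 kPa.
W = 0 (no volume change).
ΔU = nCvΔT = 1.62×20.8×(1170−532) = 21500 J.
Q = ΔU = 21500 J.
Net over both steps: W = 10600 J, Q = 32100 J, ΔU = 21500 J.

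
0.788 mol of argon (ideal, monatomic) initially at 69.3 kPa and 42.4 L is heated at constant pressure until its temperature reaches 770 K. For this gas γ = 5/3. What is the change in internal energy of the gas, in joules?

3160 J

T₁ = P₁V₁/(nR) = 69.3×42.4/(0.788×8.314) = 449 K.
Isobaric: P stays 69.3 kPa; V/T = const ⇒ T₂ = 770 K, V₂ = 72.8 L.
For an ideal gas ΔU = nCvΔT with Cv = (3/2)R = 12.5 J/(mol·K).
ΔU = 0.788×12.5×(770−449) = 3160 J.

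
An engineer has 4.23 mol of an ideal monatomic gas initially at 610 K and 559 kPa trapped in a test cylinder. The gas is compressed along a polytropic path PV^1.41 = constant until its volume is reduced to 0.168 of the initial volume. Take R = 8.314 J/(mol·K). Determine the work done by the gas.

V₁ = nRT₁/P₁ = 4.23×8.314×610/559 = 38.4 L.
Polytropic n=1.41: T₂ = T₁(V₁/V₂)^(n−1) = 610×(5.95)^0.41 = 1270 K; P₂ = P₁(V₁/V₂)^n = 6910 kPa.
W = (P₁V₁−P₂V₂)/(n−1) = (559×38.4−6910×6.45)/0.41 = -56400 J.

-56400 J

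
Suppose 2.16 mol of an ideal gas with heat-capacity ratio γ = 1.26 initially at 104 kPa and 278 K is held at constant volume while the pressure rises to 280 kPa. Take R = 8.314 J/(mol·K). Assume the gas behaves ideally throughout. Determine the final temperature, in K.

V₁ = nRT₁/P₁ = 2.16×8.314×278/104 = 48.0 L.
Isochoric: V stays 48.0 L; P/T = const ⇒ T₂ = 748 K, P₂ = 280 kPa.

748 K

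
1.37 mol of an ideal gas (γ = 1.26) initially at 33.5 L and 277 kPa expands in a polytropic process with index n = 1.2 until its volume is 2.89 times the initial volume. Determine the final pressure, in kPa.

T₁ = P₁V₁/(nR) = 277×33.5/(1.37×8.314) = 815 K.
Polytropic n=1.2: T₂ = T₁(V₁/V₂)^(n−1) = 815×(0.346)^0.20 = 659 K; P₂ = P₁(V₁/V₂)^n = 77.5 kPa.

77.5 kPa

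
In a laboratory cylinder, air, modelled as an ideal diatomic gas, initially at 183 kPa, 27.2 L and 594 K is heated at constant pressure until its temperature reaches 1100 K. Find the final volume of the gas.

50.4 L

Isobaric: P stays 183 kPa; V/T = const ⇒ T₂ = 1100 K, V₂ = 50.4 L.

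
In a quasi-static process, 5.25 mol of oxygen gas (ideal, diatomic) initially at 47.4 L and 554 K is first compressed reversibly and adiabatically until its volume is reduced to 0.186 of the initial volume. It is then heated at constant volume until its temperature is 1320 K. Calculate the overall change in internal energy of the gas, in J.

P₁ = nRT₁/V₁ = 5.25×8.314×554/47.4 = 510 kPa.
Step 1 — Adiabatic: TV^(γ−1) = const ⇒ T₂ = 554×(5.38)^0.400 = 1090 K; PV^γ = const ⇒ P₂ = 5380 kPa.
ΔU = nCvΔT = 5.25×20.8×(1090−554) = 58000 J.
Q = 0 for an adiabatic process, so W = −ΔU = -58000 J.
State after step 1: P = 5380 kPa, V = 8.82 L, T = 1090 K.
Step 2 — Isochoric: V stays 8.82 L; P/T = const ⇒ T₂ = 1320 K, P₂ = 6540 kPa.
W = 0 (no volume change).
ΔU = nCvΔT = 5.25×20.8×(1320−1090) = 25600 J.
Q = ΔU = 25600 J.
Net over both steps: W = -58000 J, Q = 25600 J, ΔU = 83600 J.

83600 J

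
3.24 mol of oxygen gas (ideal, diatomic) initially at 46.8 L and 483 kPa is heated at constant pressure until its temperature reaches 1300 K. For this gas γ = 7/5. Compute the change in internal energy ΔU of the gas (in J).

T₁ = P₁V₁/(nR) = 483×46.8/(3.24×8.314) = 839 K.
Isobaric: P stays 483 kPa; V/T = const ⇒ T₂ = 1300 K, V₂ = 72.5 L.
For an ideal gas ΔU = nCvΔT with Cv = (5/2)R = 20.8 J/(mol·K).
ΔU = 3.24×20.8×(1300−839) = 31000 J.

31000 J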